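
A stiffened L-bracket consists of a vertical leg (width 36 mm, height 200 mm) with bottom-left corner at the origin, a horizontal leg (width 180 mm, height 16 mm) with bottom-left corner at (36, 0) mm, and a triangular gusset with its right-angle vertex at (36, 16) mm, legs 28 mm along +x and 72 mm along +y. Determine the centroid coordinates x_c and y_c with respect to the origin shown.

vertical leg: A = 36 × 200 = 7200.00, centroid at (18.00, 100.00).
horizontal leg: A = 180 × 16 = 2880.00, centroid at (126.00, 8.00).
gusset: A = ½·28·72 = 1008.00, centroid at (45.33, 40.00).
ΣA = 11088.00 mm²
ΣAx_c = (7200.00)(18.00) + (2880.00)(126.00) + (1008.00)(45.33) = 538176.00 mm³
ΣAy_c = (7200.00)(100.00) + (2880.00)(8.00) + (1008.00)(40.00) = 783360.00 mm³
x_c = 538176.00 / 11088.00 = 48.54 mm
y_c = 783360.00 / 11088.00 = 70.65 mm

x_c = 48.54 mm, y_c = 70.65 mm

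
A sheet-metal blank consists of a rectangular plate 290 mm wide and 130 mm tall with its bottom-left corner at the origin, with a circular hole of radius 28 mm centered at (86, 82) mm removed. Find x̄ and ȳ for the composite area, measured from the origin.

x̄ = 149.12 mm, ȳ = 63.81 mm

plate: A = 290 × 130 = 37700.00, centroid at (145.00, 65.00).
hole: A = −π·28² = -2463.01, centroid at (86.00, 82.00).
ΣA = 35236.99 mm²
ΣAx̄ = (37700.00)(145.00) + (-2463.01)(86.00) = 5254681.26 mm³
ΣAȳ = (37700.00)(65.00) + (-2463.01)(82.00) = 2248533.29 mm³
x̄ = 5254681.26 / 35236.99 = 149.12 mm
ȳ = 2248533.29 / 35236.99 = 63.81 mm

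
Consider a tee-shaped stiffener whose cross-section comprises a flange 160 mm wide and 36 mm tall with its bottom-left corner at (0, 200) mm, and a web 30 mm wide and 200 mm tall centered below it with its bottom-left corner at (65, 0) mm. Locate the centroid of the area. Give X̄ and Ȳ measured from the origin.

X̄ = 80.00 mm, Ȳ = 157.80 mm

web: A = 30 × 200 = 6000.00, centroid at (80.00, 100.00).
flange: A = 160 × 36 = 5760.00, centroid at (80.00, 218.00).
ΣA = 11760.00 mm²
ΣAX̄ = (6000.00)(80.00) + (5760.00)(80.00) = 940800.00 mm³
ΣAȲ = (6000.00)(100.00) + (5760.00)(218.00) = 1855680.00 mm³
X̄ = 940800.00 / 11760.00 = 80.00 mm
Ȳ = 1855680.00 / 11760.00 = 157.80 mm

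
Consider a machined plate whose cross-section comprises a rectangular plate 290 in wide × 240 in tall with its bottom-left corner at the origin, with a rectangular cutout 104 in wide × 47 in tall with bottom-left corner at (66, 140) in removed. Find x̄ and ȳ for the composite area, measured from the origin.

x̄ = 147.04 in, ȳ = 116.71 in

Part | A | x̄ᵢ | ȳᵢ | A·x̄ᵢ | A·ȳᵢ
plate | 69600.00 | 145.00 | 120.00 | 10092000.00 | 8352000.00
hole | -4888.00 | 118.00 | 163.50 | -576784.00 | -799188.00
Σ | 64712.00 |  |  | 9515216.00 | 7552812.00
x̄ = 9515216.00 / 64712.00 = 147.04 in
ȳ = 7552812.00 / 64712.00 = 116.71 in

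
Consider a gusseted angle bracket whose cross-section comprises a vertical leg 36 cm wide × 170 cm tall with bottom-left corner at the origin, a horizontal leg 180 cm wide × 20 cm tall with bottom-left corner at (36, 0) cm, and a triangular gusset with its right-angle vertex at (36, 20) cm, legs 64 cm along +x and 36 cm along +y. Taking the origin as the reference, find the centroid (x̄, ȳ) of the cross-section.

x̄ = 57.93 cm, ȳ = 54.55 cm

vertical leg: A = 36 × 170 = 6120.00, centroid at (18.00, 85.00).
horizontal leg: A = 180 × 20 = 3600.00, centroid at (126.00, 10.00).
gusset: A = ½·64·36 = 1152.00, centroid at (57.33, 32.00).
ΣA = 10872.00 cm²
ΣAx̄ = (6120.00)(18.00) + (3600.00)(126.00) + (1152.00)(57.33) = 629808.00 cm³
ΣAȳ = (6120.00)(85.00) + (3600.00)(10.00) + (1152.00)(32.00) = 593064.00 cm³
x̄ = 629808.00 / 10872.00 = 57.93 cm
ȳ = 593064.00 / 10872.00 = 54.55 cm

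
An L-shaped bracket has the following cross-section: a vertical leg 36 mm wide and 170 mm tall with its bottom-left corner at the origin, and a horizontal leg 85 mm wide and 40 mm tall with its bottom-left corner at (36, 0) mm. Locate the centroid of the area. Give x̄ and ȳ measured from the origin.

x̄ = 39.61 mm, ȳ = 61.79 mm

vertical leg: A = 36 × 170 = 6120.00, centroid at (18.00, 85.00).
horizontal leg: A = 85 × 40 = 3400.00, centroid at (78.50, 20.00).
ΣA = 9520.00 mm²
ΣAx̄ = (6120.00)(18.00) + (3400.00)(78.50) = 377060.00 mm³
ΣAȳ = (6120.00)(85.00) + (3400.00)(20.00) = 588200.00 mm³
x̄ = 377060.00 / 9520.00 = 39.61 mm
ȳ = 588200.00 / 9520.00 = 61.79 mm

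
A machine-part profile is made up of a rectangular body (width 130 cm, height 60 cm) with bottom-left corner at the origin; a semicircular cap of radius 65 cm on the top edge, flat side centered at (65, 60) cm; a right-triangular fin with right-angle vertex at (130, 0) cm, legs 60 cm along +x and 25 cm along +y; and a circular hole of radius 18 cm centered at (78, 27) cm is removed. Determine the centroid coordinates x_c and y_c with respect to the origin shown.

x_c = 68.57 cm, y_c = 56.04 cm

rectangular body: A = 130 × 60 = 7800.00, centroid at (65.00, 30.00).
semicircular top: A = ½π·65² = 6636.61, centroid at (65.00, 87.59).
triangular fin: A = ½·60·25 = 750.00, centroid at (150.00, 8.33).
hole: A = −π·18² = -1017.88, centroid at (78.00, 27.00).
ΣA = 14168.74 cm², ΣAx_c = 971485.61 cm³, ΣAy_c = 794047.55 cm³.
x_c = 971485.61/14168.74 = 68.57 cm; y_c = 794047.55/14168.74 = 56.04 cm.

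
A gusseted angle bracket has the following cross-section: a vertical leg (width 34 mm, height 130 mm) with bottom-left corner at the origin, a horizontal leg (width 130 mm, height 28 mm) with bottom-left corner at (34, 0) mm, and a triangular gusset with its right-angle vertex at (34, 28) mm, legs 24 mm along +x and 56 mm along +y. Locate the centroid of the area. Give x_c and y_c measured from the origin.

x_c = 53.11 mm, y_c = 42.33 mm

vertical leg: A = 34 × 130 = 4420.00, centroid at (17.00, 65.00).
horizontal leg: A = 130 × 28 = 3640.00, centroid at (99.00, 14.00).
gusset: A = ½·24·56 = 672.00, centroid at (42.00, 46.67).
ΣA = 8732.00 mm²
ΣAx_c = (4420.00)(17.00) + (3640.00)(99.00) + (672.00)(42.00) = 463724.00 mm³
ΣAy_c = (4420.00)(65.00) + (3640.00)(14.00) + (672.00)(46.67) = 369620.00 mm³
x_c = 463724.00 / 8732.00 = 53.11 mm
y_c = 369620.00 / 8732.00 = 42.33 mm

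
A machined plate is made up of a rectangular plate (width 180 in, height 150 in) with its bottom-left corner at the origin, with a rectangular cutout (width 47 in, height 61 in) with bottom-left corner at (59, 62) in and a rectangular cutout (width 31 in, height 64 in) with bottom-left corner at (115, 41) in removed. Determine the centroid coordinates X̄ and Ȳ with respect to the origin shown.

X̄ = 87.34 in, Ȳ = 72.91 in

Part | A | x̄ᵢ | ȳᵢ | A·x̄ᵢ | A·ȳᵢ
plate | 27000.00 | 90.00 | 75.00 | 2430000.00 | 2025000.00
hole 1 | -2867.00 | 82.50 | 92.50 | -236527.50 | -265197.50
hole 2 | -1984.00 | 130.50 | 73.00 | -258912.00 | -144832.00
Σ | 22149.00 |  |  | 1934560.50 | 1614970.50
X̄ = 1934560.50 / 22149.00 = 87.34 in
Ȳ = 1614970.50 / 22149.00 = 72.91 in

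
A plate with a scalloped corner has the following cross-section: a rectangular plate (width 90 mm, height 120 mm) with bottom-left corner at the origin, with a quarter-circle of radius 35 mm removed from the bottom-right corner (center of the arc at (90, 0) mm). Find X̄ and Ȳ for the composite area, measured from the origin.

X̄ = 42.05 mm, Ȳ = 64.42 mm

plate: A = 90 × 120 = 10800.00, centroid at (45.00, 60.00).
removed quarter-circle: A = −¼π·35² = -962.11, centroid at (75.15, 14.85).
ΣA = 9837.89 mm²
ΣAX̄ = (10800.00)(45.00) + (-962.11)(75.15) = 413701.52 mm³
ΣAȲ = (10800.00)(60.00) + (-962.11)(14.85) = 633708.33 mm³
X̄ = 413701.52 / 9837.89 = 42.05 mm
Ȳ = 633708.33 / 9837.89 = 64.42 mm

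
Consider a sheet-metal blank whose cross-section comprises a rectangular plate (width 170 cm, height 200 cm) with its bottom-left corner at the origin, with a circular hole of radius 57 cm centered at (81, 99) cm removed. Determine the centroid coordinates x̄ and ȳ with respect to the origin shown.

x̄ = 86.72 cm, ȳ = 100.43 cm

plate: A = 170 × 200 = 34000.00, centroid at (85.00, 100.00).
hole: A = −π·57² = -10207.03, centroid at (81.00, 99.00).
ΣA = 23792.97 cm²
ΣAx̄ = (34000.00)(85.00) + (-10207.03)(81.00) = 2063230.20 cm³
ΣAȳ = (34000.00)(100.00) + (-10207.03)(99.00) = 2389503.58 cm³
x̄ = 2063230.20 / 23792.97 = 86.72 cm
ȳ = 2389503.58 / 23792.97 = 100.43 cm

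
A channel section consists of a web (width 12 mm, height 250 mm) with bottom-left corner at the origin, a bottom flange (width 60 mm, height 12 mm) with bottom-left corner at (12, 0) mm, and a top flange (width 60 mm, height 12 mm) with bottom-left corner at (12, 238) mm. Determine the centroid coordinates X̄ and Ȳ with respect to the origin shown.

web: A = 12 × 250 = 3000.00, centroid at (6.00, 125.00).
bottom flange: A = 60 × 12 = 720.00, centroid at (42.00, 6.00).
top flange: A = 60 × 12 = 720.00, centroid at (42.00, 244.00).
ΣA = 4440.00 mm², ΣAX̄ = 78480.00 mm³, ΣAȲ = 555000.00 mm³.
X̄ = 78480.00/4440.00 = 17.68 mm; Ȳ = 555000.00/4440.00 = 125.00 mm.

X̄ = 17.68 mm, Ȳ = 125.00 mm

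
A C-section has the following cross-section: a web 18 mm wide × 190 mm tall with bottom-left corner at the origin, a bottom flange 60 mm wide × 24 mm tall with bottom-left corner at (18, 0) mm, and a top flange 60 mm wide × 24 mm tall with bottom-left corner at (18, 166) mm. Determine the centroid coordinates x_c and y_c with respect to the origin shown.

x_c = 26.83 mm, y_c = 95.00 mm

web: A = 18 × 190 = 3420.00, centroid at (9.00, 95.00).
bottom flange: A = 60 × 24 = 1440.00, centroid at (48.00, 12.00).
top flange: A = 60 × 24 = 1440.00, centroid at (48.00, 178.00).
ΣA = 6300.00 mm², ΣAx_c = 169020.00 mm³, ΣAy_c = 598500.00 mm³.
x_c = 169020.00/6300.00 = 26.83 mm; y_c = 598500.00/6300.00 = 95.00 mm.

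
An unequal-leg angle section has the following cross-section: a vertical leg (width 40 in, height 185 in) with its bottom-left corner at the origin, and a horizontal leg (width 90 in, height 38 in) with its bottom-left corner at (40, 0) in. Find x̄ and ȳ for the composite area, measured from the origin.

x̄ = 40.55 in, ȳ = 69.27 in

vertical leg: A = 40 × 185 = 7400.00, centroid at (20.00, 92.50).
horizontal leg: A = 90 × 38 = 3420.00, centroid at (85.00, 19.00).
ΣA = 10820.00 in², ΣAx̄ = 438700.00 in³, ΣAȳ = 749480.00 in³.
x̄ = 438700.00/10820.00 = 40.55 in; ȳ = 749480.00/10820.00 = 69.27 in.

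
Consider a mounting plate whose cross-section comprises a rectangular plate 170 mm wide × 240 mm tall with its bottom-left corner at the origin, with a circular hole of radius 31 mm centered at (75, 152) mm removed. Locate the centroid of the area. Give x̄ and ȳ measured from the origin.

plate: A = 170 × 240 = 40800.00, centroid at (85.00, 120.00).
hole: A = −π·31² = -3019.07, centroid at (75.00, 152.00).
ΣA = 37780.93 mm²
ΣAx̄ = (40800.00)(85.00) + (-3019.07)(75.00) = 3241569.71 mm³
ΣAȳ = (40800.00)(120.00) + (-3019.07)(152.00) = 4437101.28 mm³
x̄ = 3241569.71 / 37780.93 = 85.80 mm
ȳ = 4437101.28 / 37780.93 = 117.44 mm

x̄ = 85.80 mm, ȳ = 117.44 mm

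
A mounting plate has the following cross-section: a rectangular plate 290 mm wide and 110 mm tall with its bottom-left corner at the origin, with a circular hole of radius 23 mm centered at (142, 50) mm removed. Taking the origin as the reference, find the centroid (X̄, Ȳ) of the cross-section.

X̄ = 145.16 mm, Ȳ = 55.27 mm

plate: A = 290 × 110 = 31900.00, centroid at (145.00, 55.00).
hole: A = −π·23² = -1661.90, centroid at (142.00, 50.00).
ΣA = 30238.10 mm²
ΣAX̄ = (31900.00)(145.00) + (-1661.90)(142.00) = 4389509.84 mm³
ΣAȲ = (31900.00)(55.00) + (-1661.90)(50.00) = 1671404.87 mm³
X̄ = 4389509.84 / 30238.10 = 145.16 mm
Ȳ = 1671404.87 / 30238.10 = 55.27 mm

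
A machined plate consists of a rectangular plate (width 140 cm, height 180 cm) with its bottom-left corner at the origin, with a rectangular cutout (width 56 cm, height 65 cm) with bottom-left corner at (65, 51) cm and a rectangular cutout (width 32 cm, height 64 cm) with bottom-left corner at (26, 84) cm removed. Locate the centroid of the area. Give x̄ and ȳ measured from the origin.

plate: A = 140 × 180 = 25200.00, centroid at (70.00, 90.00).
hole 1: A = −(56 × 65) = -3640.00, centroid at (93.00, 83.50).
hole 2: A = −(32 × 64) = -2048.00, centroid at (42.00, 116.00).
ΣA = 19512.00 cm²
ΣAx̄ = (25200.00)(70.00) + (-3640.00)(93.00) + (-2048.00)(42.00) = 1339464.00 cm³
ΣAȳ = (25200.00)(90.00) + (-3640.00)(83.50) + (-2048.00)(116.00) = 1726492.00 cm³
x̄ = 1339464.00 / 19512.00 = 68.65 cm
ȳ = 1726492.00 / 19512.00 = 88.48 cm

x̄ = 68.65 cm, ȳ = 88.48 cm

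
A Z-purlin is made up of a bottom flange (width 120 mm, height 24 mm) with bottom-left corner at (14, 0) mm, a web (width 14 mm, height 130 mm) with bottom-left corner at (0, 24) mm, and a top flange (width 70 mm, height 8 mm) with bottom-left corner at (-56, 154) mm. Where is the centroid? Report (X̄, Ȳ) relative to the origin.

bottom flange: A = 120 × 24 = 2880.00, centroid at (74.00, 12.00).
web: A = 14 × 130 = 1820.00, centroid at (7.00, 89.00).
top flange: A = 70 × 8 = 560.00, centroid at (-21.00, 158.00).
ΣA = 5260.00 mm²
ΣAX̄ = (2880.00)(74.00) + (1820.00)(7.00) + (560.00)(-21.00) = 214100.00 mm³
ΣAȲ = (2880.00)(12.00) + (1820.00)(89.00) + (560.00)(158.00) = 285020.00 mm³
X̄ = 214100.00 / 5260.00 = 40.70 mm
Ȳ = 285020.00 / 5260.00 = 54.19 mm

X̄ = 40.70 mm, Ȳ = 54.19 mm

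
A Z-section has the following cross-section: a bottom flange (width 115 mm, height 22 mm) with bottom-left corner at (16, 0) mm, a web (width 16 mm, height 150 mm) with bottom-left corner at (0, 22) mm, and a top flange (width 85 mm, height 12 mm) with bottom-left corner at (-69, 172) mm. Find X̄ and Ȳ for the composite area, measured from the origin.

X̄ = 29.94 mm, Ȳ = 74.32 mm

bottom flange: A = 115 × 22 = 2530.00, centroid at (73.50, 11.00).
web: A = 16 × 150 = 2400.00, centroid at (8.00, 97.00).
top flange: A = 85 × 12 = 1020.00, centroid at (-26.50, 178.00).
ΣA = 5950.00 mm²
ΣAX̄ = (2530.00)(73.50) + (2400.00)(8.00) + (1020.00)(-26.50) = 178125.00 mm³
ΣAȲ = (2530.00)(11.00) + (2400.00)(97.00) + (1020.00)(178.00) = 442190.00 mm³
X̄ = 178125.00 / 5950.00 = 29.94 mm
Ȳ = 442190.00 / 5950.00 = 74.32 mm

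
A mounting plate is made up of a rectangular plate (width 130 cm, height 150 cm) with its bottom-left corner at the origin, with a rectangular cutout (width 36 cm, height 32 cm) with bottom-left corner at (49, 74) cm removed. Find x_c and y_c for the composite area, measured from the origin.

x_c = 64.87 cm, y_c = 74.06 cm

plate: A = 130 × 150 = 19500.00, centroid at (65.00, 75.00).
hole: A = −(36 × 32) = -1152.00, centroid at (67.00, 90.00).
ΣA = 18348.00 cm², ΣAx_c = 1190316.00 cm³, ΣAy_c = 1358820.00 cm³.
x_c = 1190316.00/18348.00 = 64.87 cm; y_c = 1358820.00/18348.00 = 74.06 cm.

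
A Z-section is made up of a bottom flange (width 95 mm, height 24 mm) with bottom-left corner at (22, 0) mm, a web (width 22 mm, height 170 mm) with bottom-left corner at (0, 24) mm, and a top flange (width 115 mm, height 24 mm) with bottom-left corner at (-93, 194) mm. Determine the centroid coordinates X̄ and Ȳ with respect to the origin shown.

X̄ = 11.57 mm, Ȳ = 114.30 mm

bottom flange: A = 95 × 24 = 2280.00, centroid at (69.50, 12.00).
web: A = 22 × 170 = 3740.00, centroid at (11.00, 109.00).
top flange: A = 115 × 24 = 2760.00, centroid at (-35.50, 206.00).
ΣA = 8780.00 mm²
ΣAX̄ = (2280.00)(69.50) + (3740.00)(11.00) + (2760.00)(-35.50) = 101620.00 mm³
ΣAȲ = (2280.00)(12.00) + (3740.00)(109.00) + (2760.00)(206.00) = 1003580.00 mm³
X̄ = 101620.00 / 8780.00 = 11.57 mm
Ȳ = 1003580.00 / 8780.00 = 114.30 mm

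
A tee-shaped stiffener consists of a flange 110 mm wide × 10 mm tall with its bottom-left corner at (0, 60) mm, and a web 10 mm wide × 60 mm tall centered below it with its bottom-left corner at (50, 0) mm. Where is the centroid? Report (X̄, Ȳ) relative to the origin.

web: A = 10 × 60 = 600.00, centroid at (55.00, 30.00).
flange: A = 110 × 10 = 1100.00, centroid at (55.00, 65.00).
ΣA = 1700.00 mm², ΣAX̄ = 93500.00 mm³, ΣAȲ = 89500.00 mm³.
X̄ = 93500.00/1700.00 = 55.00 mm; Ȳ = 89500.00/1700.00 = 52.65 mm.

X̄ = 55.00 mm, Ȳ = 52.65 mm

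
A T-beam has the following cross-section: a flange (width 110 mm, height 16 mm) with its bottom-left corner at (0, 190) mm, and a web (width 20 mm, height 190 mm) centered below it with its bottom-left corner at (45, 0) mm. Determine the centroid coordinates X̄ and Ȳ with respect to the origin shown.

web: A = 20 × 190 = 3800.00, centroid at (55.00, 95.00).
flange: A = 110 × 16 = 1760.00, centroid at (55.00, 198.00).
ΣA = 5560.00 mm²
ΣAX̄ = (3800.00)(55.00) + (1760.00)(55.00) = 305800.00 mm³
ΣAȲ = (3800.00)(95.00) + (1760.00)(198.00) = 709480.00 mm³
X̄ = 305800.00 / 5560.00 = 55.00 mm
Ȳ = 709480.00 / 5560.00 = 127.60 mm

X̄ = 55.00 mm, Ȳ = 127.60 mm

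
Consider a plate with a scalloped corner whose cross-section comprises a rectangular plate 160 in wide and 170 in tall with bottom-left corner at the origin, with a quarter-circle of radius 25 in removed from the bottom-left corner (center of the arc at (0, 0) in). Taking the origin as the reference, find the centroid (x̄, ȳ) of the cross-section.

x̄ = 81.28 in, ȳ = 86.37 in

Part | A | x̄ᵢ | ȳᵢ | A·x̄ᵢ | A·ȳᵢ
plate | 27200.00 | 80.00 | 85.00 | 2176000.00 | 2312000.00
removed quarter-circle | -490.87 | 10.61 | 10.61 | -5208.33 | -5208.33
Σ | 26709.13 |  |  | 2170791.67 | 2306791.67
x̄ = 2170791.67 / 26709.13 = 81.28 in
ȳ = 2306791.67 / 26709.13 = 86.37 in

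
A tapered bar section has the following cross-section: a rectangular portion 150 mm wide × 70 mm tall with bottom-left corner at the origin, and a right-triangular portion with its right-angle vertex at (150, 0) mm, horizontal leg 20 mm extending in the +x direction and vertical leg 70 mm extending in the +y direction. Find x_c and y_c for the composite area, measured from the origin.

x_c = 80.10 mm, y_c = 34.27 mm

rectangular portion: A = 150 × 70 = 10500.00, centroid at (75.00, 35.00).
triangular portion: A = ½·20·70 = 700.00, centroid at (156.67, 23.33).
ΣA = 11200.00 mm², ΣAx_c = 897166.67 mm³, ΣAy_c = 383833.33 mm³.
x_c = 897166.67/11200.00 = 80.10 mm; y_c = 383833.33/11200.00 = 34.27 mm.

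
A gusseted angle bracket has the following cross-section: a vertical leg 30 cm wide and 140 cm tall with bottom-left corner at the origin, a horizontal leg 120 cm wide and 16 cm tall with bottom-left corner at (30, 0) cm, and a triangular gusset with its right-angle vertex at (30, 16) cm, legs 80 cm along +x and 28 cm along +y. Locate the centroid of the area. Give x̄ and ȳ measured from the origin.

x̄ = 41.34 cm, ȳ = 46.65 cm

Part | A | x̄ᵢ | ȳᵢ | A·x̄ᵢ | A·ȳᵢ
vertical leg | 4200.00 | 15.00 | 70.00 | 63000.00 | 294000.00
horizontal leg | 1920.00 | 90.00 | 8.00 | 172800.00 | 15360.00
gusset | 1120.00 | 56.67 | 25.33 | 63466.67 | 28373.33
Σ | 7240.00 |  |  | 299266.67 | 337733.33
x̄ = 299266.67 / 7240.00 = 41.34 cm
ȳ = 337733.33 / 7240.00 = 46.65 cm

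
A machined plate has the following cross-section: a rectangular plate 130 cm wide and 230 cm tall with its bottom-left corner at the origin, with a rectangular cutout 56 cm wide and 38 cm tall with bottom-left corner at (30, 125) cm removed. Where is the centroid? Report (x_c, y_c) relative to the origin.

Part | A | x̄ᵢ | ȳᵢ | A·x̄ᵢ | A·ȳᵢ
plate | 29900.00 | 65.00 | 115.00 | 1943500.00 | 3438500.00
hole | -2128.00 | 58.00 | 144.00 | -123424.00 | -306432.00
Σ | 27772.00 |  |  | 1820076.00 | 3132068.00
x_c = 1820076.00 / 27772.00 = 65.54 cm
y_c = 3132068.00 / 27772.00 = 112.78 cm

x_c = 65.54 cm, y_c = 112.78 cm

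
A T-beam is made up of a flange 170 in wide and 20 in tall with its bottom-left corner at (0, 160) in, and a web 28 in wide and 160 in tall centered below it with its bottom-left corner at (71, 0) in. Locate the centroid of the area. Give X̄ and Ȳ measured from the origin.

X̄ = 85.00 in, Ȳ = 118.83 in

Part | A | x̄ᵢ | ȳᵢ | A·x̄ᵢ | A·ȳᵢ
web | 4480.00 | 85.00 | 80.00 | 380800.00 | 358400.00
flange | 3400.00 | 85.00 | 170.00 | 289000.00 | 578000.00
Σ | 7880.00 |  |  | 669800.00 | 936400.00
X̄ = 669800.00 / 7880.00 = 85.00 in
Ȳ = 936400.00 / 7880.00 = 118.83 in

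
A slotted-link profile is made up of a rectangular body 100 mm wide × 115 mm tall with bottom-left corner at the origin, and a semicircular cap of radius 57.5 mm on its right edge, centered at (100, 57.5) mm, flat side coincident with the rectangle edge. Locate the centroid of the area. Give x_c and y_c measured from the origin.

x_c = 73.15 mm, y_c = 57.50 mm

rectangular body: A = 100 × 115 = 11500.00, centroid at (50.00, 57.50).
semicircular end: A = ½π·57.5² = 5193.45, centroid at (124.40, 57.50).
ΣA = 16693.45 mm²
ΣAx_c = (11500.00)(50.00) + (5193.45)(124.40) = 1221084.12 mm³
ΣAy_c = (11500.00)(57.50) + (5193.45)(57.50) = 959873.11 mm³
x_c = 1221084.12 / 16693.45 = 73.15 mm
y_c = 959873.11 / 16693.45 = 57.50 mm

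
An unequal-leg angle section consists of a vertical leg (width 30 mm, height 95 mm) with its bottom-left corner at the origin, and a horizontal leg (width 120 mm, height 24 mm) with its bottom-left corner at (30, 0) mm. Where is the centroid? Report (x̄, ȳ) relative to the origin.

x̄ = 52.70 mm, ȳ = 29.66 mm

Part | A | x̄ᵢ | ȳᵢ | A·x̄ᵢ | A·ȳᵢ
vertical leg | 2850.00 | 15.00 | 47.50 | 42750.00 | 135375.00
horizontal leg | 2880.00 | 90.00 | 12.00 | 259200.00 | 34560.00
Σ | 5730.00 |  |  | 301950.00 | 169935.00
x̄ = 301950.00 / 5730.00 = 52.70 mm
ȳ = 169935.00 / 5730.00 = 29.66 mm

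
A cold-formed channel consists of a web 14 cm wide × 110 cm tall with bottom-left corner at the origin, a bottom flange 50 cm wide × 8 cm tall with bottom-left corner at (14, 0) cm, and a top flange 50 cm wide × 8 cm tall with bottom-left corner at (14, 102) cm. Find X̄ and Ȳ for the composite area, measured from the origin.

web: A = 14 × 110 = 1540.00, centroid at (7.00, 55.00).
bottom flange: A = 50 × 8 = 400.00, centroid at (39.00, 4.00).
top flange: A = 50 × 8 = 400.00, centroid at (39.00, 106.00).
ΣA = 2340.00 cm²
ΣAX̄ = (1540.00)(7.00) + (400.00)(39.00) + (400.00)(39.00) = 41980.00 cm³
ΣAȲ = (1540.00)(55.00) + (400.00)(4.00) + (400.00)(106.00) = 128700.00 cm³
X̄ = 41980.00 / 2340.00 = 17.94 cm
Ȳ = 128700.00 / 2340.00 = 55.00 cm

X̄ = 17.94 cm, Ȳ = 55.00 cm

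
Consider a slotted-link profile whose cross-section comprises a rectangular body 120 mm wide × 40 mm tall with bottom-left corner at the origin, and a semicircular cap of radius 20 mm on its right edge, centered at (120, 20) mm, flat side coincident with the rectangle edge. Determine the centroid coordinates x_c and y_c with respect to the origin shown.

x_c = 67.93 mm, y_c = 20.00 mm

rectangular body: A = 120 × 40 = 4800.00, centroid at (60.00, 20.00).
semicircular end: A = ½π·20² = 628.32, centroid at (128.49, 20.00).
ΣA = 5428.32 mm²
ΣAx_c = (4800.00)(60.00) + (628.32)(128.49) = 368731.56 mm³
ΣAy_c = (4800.00)(20.00) + (628.32)(20.00) = 108566.37 mm³
x_c = 368731.56 / 5428.32 = 67.93 mm
y_c = 108566.37 / 5428.32 = 20.00 mm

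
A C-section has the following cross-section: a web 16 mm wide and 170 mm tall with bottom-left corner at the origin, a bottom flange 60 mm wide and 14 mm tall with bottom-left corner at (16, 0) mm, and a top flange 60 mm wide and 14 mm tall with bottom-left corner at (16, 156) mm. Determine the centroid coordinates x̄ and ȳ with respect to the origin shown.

web: A = 16 × 170 = 2720.00, centroid at (8.00, 85.00).
bottom flange: A = 60 × 14 = 840.00, centroid at (46.00, 7.00).
top flange: A = 60 × 14 = 840.00, centroid at (46.00, 163.00).
ΣA = 4400.00 mm², ΣAx̄ = 99040.00 mm³, ΣAȳ = 374000.00 mm³.
x̄ = 99040.00/4400.00 = 22.51 mm; ȳ = 374000.00/4400.00 = 85.00 mm.

x̄ = 22.51 mm, ȳ = 85.00 mm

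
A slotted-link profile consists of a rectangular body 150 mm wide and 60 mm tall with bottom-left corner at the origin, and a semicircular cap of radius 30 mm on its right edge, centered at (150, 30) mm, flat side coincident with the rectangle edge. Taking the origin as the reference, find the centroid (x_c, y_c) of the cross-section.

x_c = 86.91 mm, y_c = 30.00 mm

Part | A | x̄ᵢ | ȳᵢ | A·x̄ᵢ | A·ȳᵢ
rectangular body | 9000.00 | 75.00 | 30.00 | 675000.00 | 270000.00
semicircular end | 1413.72 | 162.73 | 30.00 | 230057.50 | 42411.50
Σ | 10413.72 |  |  | 905057.50 | 312411.50
x_c = 905057.50 / 10413.72 = 86.91 mm
y_c = 312411.50 / 10413.72 = 30.00 mm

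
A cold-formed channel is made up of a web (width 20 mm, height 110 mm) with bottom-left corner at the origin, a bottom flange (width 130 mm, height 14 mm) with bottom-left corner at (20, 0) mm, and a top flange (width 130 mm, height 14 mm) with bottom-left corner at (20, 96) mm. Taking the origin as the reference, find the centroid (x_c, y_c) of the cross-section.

Part | A | x̄ᵢ | ȳᵢ | A·x̄ᵢ | A·ȳᵢ
web | 2200.00 | 10.00 | 55.00 | 22000.00 | 121000.00
bottom flange | 1820.00 | 85.00 | 7.00 | 154700.00 | 12740.00
top flange | 1820.00 | 85.00 | 103.00 | 154700.00 | 187460.00
Σ | 5840.00 |  |  | 331400.00 | 321200.00
x_c = 331400.00 / 5840.00 = 56.75 mm
y_c = 321200.00 / 5840.00 = 55.00 mm

x_c = 56.75 mm, y_c = 55.00 mm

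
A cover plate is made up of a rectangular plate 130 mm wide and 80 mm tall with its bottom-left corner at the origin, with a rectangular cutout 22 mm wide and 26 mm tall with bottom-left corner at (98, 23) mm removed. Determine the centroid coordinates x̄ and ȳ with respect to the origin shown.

x̄ = 62.44 mm, ȳ = 40.23 mm

plate: A = 130 × 80 = 10400.00, centroid at (65.00, 40.00).
hole: A = −(22 × 26) = -572.00, centroid at (109.00, 36.00).
ΣA = 9828.00 mm², ΣAx̄ = 613652.00 mm³, ΣAȳ = 395408.00 mm³.
x̄ = 613652.00/9828.00 = 62.44 mm; ȳ = 395408.00/9828.00 = 40.23 mm.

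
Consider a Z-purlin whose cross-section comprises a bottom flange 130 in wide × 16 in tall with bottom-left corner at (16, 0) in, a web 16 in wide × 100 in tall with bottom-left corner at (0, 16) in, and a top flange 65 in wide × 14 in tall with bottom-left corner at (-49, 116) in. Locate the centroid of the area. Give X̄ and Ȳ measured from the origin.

X̄ = 36.22 in, Ȳ = 51.02 in

bottom flange: A = 130 × 16 = 2080.00, centroid at (81.00, 8.00).
web: A = 16 × 100 = 1600.00, centroid at (8.00, 66.00).
top flange: A = 65 × 14 = 910.00, centroid at (-16.50, 123.00).
ΣA = 4590.00 in², ΣAX̄ = 166265.00 in³, ΣAȲ = 234170.00 in³.
X̄ = 166265.00/4590.00 = 36.22 in; Ȳ = 234170.00/4590.00 = 51.02 in.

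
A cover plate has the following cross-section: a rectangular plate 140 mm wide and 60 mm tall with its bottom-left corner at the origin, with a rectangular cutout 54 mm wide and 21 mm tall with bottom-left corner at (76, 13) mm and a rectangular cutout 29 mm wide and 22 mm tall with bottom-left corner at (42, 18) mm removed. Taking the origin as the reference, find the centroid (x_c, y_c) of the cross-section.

plate: A = 140 × 60 = 8400.00, centroid at (70.00, 30.00).
hole 1: A = −(54 × 21) = -1134.00, centroid at (103.00, 23.50).
hole 2: A = −(29 × 22) = -638.00, centroid at (56.50, 29.00).
ΣA = 6628.00 mm², ΣAx_c = 435151.00 mm³, ΣAy_c = 206849.00 mm³.
x_c = 435151.00/6628.00 = 65.65 mm; y_c = 206849.00/6628.00 = 31.21 mm.

x_c = 65.65 mm, y_c = 31.21 mm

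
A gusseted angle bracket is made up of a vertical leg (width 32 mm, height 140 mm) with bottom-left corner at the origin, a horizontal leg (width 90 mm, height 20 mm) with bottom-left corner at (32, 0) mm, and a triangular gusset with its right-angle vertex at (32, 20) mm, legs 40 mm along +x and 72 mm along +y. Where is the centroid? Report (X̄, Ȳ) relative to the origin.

Part | A | x̄ᵢ | ȳᵢ | A·x̄ᵢ | A·ȳᵢ
vertical leg | 4480.00 | 16.00 | 70.00 | 71680.00 | 313600.00
horizontal leg | 1800.00 | 77.00 | 10.00 | 138600.00 | 18000.00
gusset | 1440.00 | 45.33 | 44.00 | 65280.00 | 63360.00
Σ | 7720.00 |  |  | 275560.00 | 394960.00
X̄ = 275560.00 / 7720.00 = 35.69 mm
Ȳ = 394960.00 / 7720.00 = 51.16 mm

X̄ = 35.69 mm, Ȳ = 51.16 mm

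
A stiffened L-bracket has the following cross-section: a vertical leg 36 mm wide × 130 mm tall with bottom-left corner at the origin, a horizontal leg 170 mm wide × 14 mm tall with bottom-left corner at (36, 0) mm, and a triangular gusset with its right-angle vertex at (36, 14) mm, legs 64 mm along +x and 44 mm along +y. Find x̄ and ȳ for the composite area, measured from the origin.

x̄ = 53.49 mm, ȳ = 42.66 mm

vertical leg: A = 36 × 130 = 4680.00, centroid at (18.00, 65.00).
horizontal leg: A = 170 × 14 = 2380.00, centroid at (121.00, 7.00).
gusset: A = ½·64·44 = 1408.00, centroid at (57.33, 28.67).
ΣA = 8468.00 mm²
ΣAx̄ = (4680.00)(18.00) + (2380.00)(121.00) + (1408.00)(57.33) = 452945.33 mm³
ΣAȳ = (4680.00)(65.00) + (2380.00)(7.00) + (1408.00)(28.67) = 361222.67 mm³
x̄ = 452945.33 / 8468.00 = 53.49 mm
ȳ = 361222.67 / 8468.00 = 42.66 mm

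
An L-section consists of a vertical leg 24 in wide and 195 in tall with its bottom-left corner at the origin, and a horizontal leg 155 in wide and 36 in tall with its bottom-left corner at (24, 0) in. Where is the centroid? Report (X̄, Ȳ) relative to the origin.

Part | A | x̄ᵢ | ȳᵢ | A·x̄ᵢ | A·ȳᵢ
vertical leg | 4680.00 | 12.00 | 97.50 | 56160.00 | 456300.00
horizontal leg | 5580.00 | 101.50 | 18.00 | 566370.00 | 100440.00
Σ | 10260.00 |  |  | 622530.00 | 556740.00
X̄ = 622530.00 / 10260.00 = 60.68 in
Ȳ = 556740.00 / 10260.00 = 54.26 in

X̄ = 60.68 in, Ȳ = 54.26 in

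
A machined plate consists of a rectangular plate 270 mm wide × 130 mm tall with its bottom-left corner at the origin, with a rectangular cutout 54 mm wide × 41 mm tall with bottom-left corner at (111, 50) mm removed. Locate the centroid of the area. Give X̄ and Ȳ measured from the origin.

X̄ = 134.80 mm, Ȳ = 64.63 mm

Part | A | x̄ᵢ | ȳᵢ | A·x̄ᵢ | A·ȳᵢ
plate | 35100.00 | 135.00 | 65.00 | 4738500.00 | 2281500.00
hole | -2214.00 | 138.00 | 70.50 | -305532.00 | -156087.00
Σ | 32886.00 |  |  | 4432968.00 | 2125413.00
X̄ = 4432968.00 / 32886.00 = 134.80 mm
Ȳ = 2125413.00 / 32886.00 = 64.63 mm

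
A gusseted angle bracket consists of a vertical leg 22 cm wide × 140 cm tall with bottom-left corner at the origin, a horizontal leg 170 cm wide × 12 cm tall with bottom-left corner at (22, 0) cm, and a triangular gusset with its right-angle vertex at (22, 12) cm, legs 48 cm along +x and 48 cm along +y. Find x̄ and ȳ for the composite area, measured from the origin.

Part | A | x̄ᵢ | ȳᵢ | A·x̄ᵢ | A·ȳᵢ
vertical leg | 3080.00 | 11.00 | 70.00 | 33880.00 | 215600.00
horizontal leg | 2040.00 | 107.00 | 6.00 | 218280.00 | 12240.00
gusset | 1152.00 | 38.00 | 28.00 | 43776.00 | 32256.00
Σ | 6272.00 |  |  | 295936.00 | 260096.00
x̄ = 295936.00 / 6272.00 = 47.18 cm
ȳ = 260096.00 / 6272.00 = 41.47 cm

x̄ = 47.18 cm, ȳ = 41.47 cm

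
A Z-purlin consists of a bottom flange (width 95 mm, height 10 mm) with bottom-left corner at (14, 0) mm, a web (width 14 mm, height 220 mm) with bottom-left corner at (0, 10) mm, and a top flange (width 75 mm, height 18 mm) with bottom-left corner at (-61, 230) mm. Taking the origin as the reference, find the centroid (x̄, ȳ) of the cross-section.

bottom flange: A = 95 × 10 = 950.00, centroid at (61.50, 5.00).
web: A = 14 × 220 = 3080.00, centroid at (7.00, 120.00).
top flange: A = 75 × 18 = 1350.00, centroid at (-23.50, 239.00).
ΣA = 5380.00 mm², ΣAx̄ = 48260.00 mm³, ΣAȳ = 697000.00 mm³.
x̄ = 48260.00/5380.00 = 8.97 mm; ȳ = 697000.00/5380.00 = 129.55 mm.

x̄ = 8.97 mm, ȳ = 129.55 mm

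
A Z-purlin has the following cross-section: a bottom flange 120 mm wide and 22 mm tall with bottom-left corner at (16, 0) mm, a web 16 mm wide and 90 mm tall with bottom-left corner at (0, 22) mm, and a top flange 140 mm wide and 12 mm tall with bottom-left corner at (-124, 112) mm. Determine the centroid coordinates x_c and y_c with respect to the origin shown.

x_c = 21.08 mm, y_c = 56.21 mm

bottom flange: A = 120 × 22 = 2640.00, centroid at (76.00, 11.00).
web: A = 16 × 90 = 1440.00, centroid at (8.00, 67.00).
top flange: A = 140 × 12 = 1680.00, centroid at (-54.00, 118.00).
ΣA = 5760.00 mm², ΣAx_c = 121440.00 mm³, ΣAy_c = 323760.00 mm³.
x_c = 121440.00/5760.00 = 21.08 mm; y_c = 323760.00/5760.00 = 56.21 mm.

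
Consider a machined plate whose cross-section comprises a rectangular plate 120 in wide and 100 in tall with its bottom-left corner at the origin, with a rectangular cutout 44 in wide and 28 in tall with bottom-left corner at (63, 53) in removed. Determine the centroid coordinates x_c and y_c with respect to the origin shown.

Part | A | x̄ᵢ | ȳᵢ | A·x̄ᵢ | A·ȳᵢ
plate | 12000.00 | 60.00 | 50.00 | 720000.00 | 600000.00
hole | -1232.00 | 85.00 | 67.00 | -104720.00 | -82544.00
Σ | 10768.00 |  |  | 615280.00 | 517456.00
x_c = 615280.00 / 10768.00 = 57.14 in
y_c = 517456.00 / 10768.00 = 48.05 in

x_c = 57.14 in, y_c = 48.05 in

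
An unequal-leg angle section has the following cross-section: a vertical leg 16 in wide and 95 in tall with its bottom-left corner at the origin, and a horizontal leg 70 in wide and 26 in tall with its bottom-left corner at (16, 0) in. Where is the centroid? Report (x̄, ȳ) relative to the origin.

vertical leg: A = 16 × 95 = 1520.00, centroid at (8.00, 47.50).
horizontal leg: A = 70 × 26 = 1820.00, centroid at (51.00, 13.00).
ΣA = 3340.00 in², ΣAx̄ = 104980.00 in³, ΣAȳ = 95860.00 in³.
x̄ = 104980.00/3340.00 = 31.43 in; ȳ = 95860.00/3340.00 = 28.70 in.

x̄ = 31.43 in, ȳ = 28.70 in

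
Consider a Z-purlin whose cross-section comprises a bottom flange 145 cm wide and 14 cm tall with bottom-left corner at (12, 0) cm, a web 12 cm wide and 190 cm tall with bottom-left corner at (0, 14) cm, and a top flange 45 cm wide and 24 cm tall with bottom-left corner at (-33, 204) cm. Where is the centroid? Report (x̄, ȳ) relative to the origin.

bottom flange: A = 145 × 14 = 2030.00, centroid at (84.50, 7.00).
web: A = 12 × 190 = 2280.00, centroid at (6.00, 109.00).
top flange: A = 45 × 24 = 1080.00, centroid at (-10.50, 216.00).
ΣA = 5390.00 cm²
ΣAx̄ = (2030.00)(84.50) + (2280.00)(6.00) + (1080.00)(-10.50) = 173875.00 cm³
ΣAȳ = (2030.00)(7.00) + (2280.00)(109.00) + (1080.00)(216.00) = 496010.00 cm³
x̄ = 173875.00 / 5390.00 = 32.26 cm
ȳ = 496010.00 / 5390.00 = 92.02 cm

x̄ = 32.26 cm, ȳ = 92.02 cm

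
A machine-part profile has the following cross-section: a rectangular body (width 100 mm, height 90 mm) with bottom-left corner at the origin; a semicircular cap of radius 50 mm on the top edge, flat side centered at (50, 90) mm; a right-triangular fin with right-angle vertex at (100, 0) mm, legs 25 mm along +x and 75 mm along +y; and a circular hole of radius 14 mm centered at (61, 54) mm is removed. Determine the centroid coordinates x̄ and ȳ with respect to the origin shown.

x̄ = 53.62 mm, ȳ = 62.79 mm

rectangular body: A = 100 × 90 = 9000.00, centroid at (50.00, 45.00).
semicircular top: A = ½π·50² = 3926.99, centroid at (50.00, 111.22).
triangular fin: A = ½·25·75 = 937.50, centroid at (108.33, 25.00).
hole: A = −π·14² = -615.75, centroid at (61.00, 54.00).
ΣA = 13248.74 mm², ΣAx̄ = 710351.16 mm³, ΣAȳ = 831949.39 mm³.
x̄ = 710351.16/13248.74 = 53.62 mm; ȳ = 831949.39/13248.74 = 62.79 mm.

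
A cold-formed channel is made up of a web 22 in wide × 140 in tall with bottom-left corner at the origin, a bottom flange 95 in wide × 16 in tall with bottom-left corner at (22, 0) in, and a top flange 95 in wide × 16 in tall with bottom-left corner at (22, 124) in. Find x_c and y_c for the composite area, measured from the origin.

x_c = 40.06 in, y_c = 70.00 in

web: A = 22 × 140 = 3080.00, centroid at (11.00, 70.00).
bottom flange: A = 95 × 16 = 1520.00, centroid at (69.50, 8.00).
top flange: A = 95 × 16 = 1520.00, centroid at (69.50, 132.00).
ΣA = 6120.00 in², ΣAx_c = 245160.00 in³, ΣAy_c = 428400.00 in³.
x_c = 245160.00/6120.00 = 40.06 in; y_c = 428400.00/6120.00 = 70.00 in.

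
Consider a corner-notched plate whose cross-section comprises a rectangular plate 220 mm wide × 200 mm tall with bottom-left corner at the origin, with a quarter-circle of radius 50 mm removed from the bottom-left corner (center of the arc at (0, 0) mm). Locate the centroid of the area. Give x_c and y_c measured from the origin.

x_c = 114.15 mm, y_c = 103.68 mm

Part | A | x̄ᵢ | ȳᵢ | A·x̄ᵢ | A·ȳᵢ
plate | 44000.00 | 110.00 | 100.00 | 4840000.00 | 4400000.00
removed quarter-circle | -1963.50 | 21.22 | 21.22 | -41666.67 | -41666.67
Σ | 42036.50 |  |  | 4798333.33 | 4358333.33
x_c = 4798333.33 / 42036.50 = 114.15 mm
y_c = 4358333.33 / 42036.50 = 103.68 mm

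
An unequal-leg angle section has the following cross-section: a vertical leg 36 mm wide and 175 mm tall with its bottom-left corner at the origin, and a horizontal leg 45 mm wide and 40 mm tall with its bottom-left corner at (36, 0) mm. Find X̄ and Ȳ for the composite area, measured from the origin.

vertical leg: A = 36 × 175 = 6300.00, centroid at (18.00, 87.50).
horizontal leg: A = 45 × 40 = 1800.00, centroid at (58.50, 20.00).
ΣA = 8100.00 mm², ΣAX̄ = 218700.00 mm³, ΣAȲ = 587250.00 mm³.
X̄ = 218700.00/8100.00 = 27.00 mm; Ȳ = 587250.00/8100.00 = 72.50 mm.

X̄ = 27.00 mm, Ȳ = 72.50 mm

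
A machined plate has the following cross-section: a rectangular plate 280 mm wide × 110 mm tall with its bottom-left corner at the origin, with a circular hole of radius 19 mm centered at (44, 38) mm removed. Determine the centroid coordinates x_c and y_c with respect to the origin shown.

Part | A | x̄ᵢ | ȳᵢ | A·x̄ᵢ | A·ȳᵢ
plate | 30800.00 | 140.00 | 55.00 | 4312000.00 | 1694000.00
hole | -1134.11 | 44.00 | 38.00 | -49901.06 | -43096.37
Σ | 29665.89 |  |  | 4262098.94 | 1650903.63
x_c = 4262098.94 / 29665.89 = 143.67 mm
y_c = 1650903.63 / 29665.89 = 55.65 mm

x_c = 143.67 mm, y_c = 55.65 mm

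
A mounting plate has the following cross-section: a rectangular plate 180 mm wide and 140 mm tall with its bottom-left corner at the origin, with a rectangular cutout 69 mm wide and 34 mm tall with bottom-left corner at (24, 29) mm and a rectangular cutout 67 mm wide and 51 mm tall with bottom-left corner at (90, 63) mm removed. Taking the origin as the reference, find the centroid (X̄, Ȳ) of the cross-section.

X̄ = 87.91 mm, Ȳ = 69.64 mm

plate: A = 180 × 140 = 25200.00, centroid at (90.00, 70.00).
hole 1: A = −(69 × 34) = -2346.00, centroid at (58.50, 46.00).
hole 2: A = −(67 × 51) = -3417.00, centroid at (123.50, 88.50).
ΣA = 19437.00 mm², ΣAX̄ = 1708759.50 mm³, ΣAȲ = 1353679.50 mm³.
X̄ = 1708759.50/19437.00 = 87.91 mm; Ȳ = 1353679.50/19437.00 = 69.64 mm.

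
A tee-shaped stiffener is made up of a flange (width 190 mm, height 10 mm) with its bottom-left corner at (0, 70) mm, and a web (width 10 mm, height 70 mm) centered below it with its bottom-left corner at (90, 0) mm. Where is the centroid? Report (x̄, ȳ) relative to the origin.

x̄ = 95.00 mm, ȳ = 64.23 mm

web: A = 10 × 70 = 700.00, centroid at (95.00, 35.00).
flange: A = 190 × 10 = 1900.00, centroid at (95.00, 75.00).
ΣA = 2600.00 mm², ΣAx̄ = 247000.00 mm³, ΣAȳ = 167000.00 mm³.
x̄ = 247000.00/2600.00 = 95.00 mm; ȳ = 167000.00/2600.00 = 64.23 mm.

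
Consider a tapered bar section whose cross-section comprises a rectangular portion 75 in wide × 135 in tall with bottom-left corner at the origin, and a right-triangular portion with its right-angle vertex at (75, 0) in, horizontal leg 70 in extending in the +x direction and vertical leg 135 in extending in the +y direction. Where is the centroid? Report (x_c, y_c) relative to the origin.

x_c = 56.86 in, y_c = 60.34 in

Part | A | x̄ᵢ | ȳᵢ | A·x̄ᵢ | A·ȳᵢ
rectangular portion | 10125.00 | 37.50 | 67.50 | 379687.50 | 683437.50
triangular portion | 4725.00 | 98.33 | 45.00 | 464625.00 | 212625.00
Σ | 14850.00 |  |  | 844312.50 | 896062.50
x_c = 844312.50 / 14850.00 = 56.86 in
y_c = 896062.50 / 14850.00 = 60.34 in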